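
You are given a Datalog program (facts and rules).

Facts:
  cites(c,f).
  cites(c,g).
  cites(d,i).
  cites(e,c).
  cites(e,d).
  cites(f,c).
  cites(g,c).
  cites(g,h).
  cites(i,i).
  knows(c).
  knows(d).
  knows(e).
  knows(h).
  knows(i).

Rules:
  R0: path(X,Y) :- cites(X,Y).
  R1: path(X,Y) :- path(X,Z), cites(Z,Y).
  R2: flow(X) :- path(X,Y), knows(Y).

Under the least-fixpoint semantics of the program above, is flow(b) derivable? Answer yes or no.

no

round 1: derive path(c,f) via R0 from cites(c,f)
round 1: derive path(c,g) via R0 from cites(c,g)
round 1: derive path(d,i) via R0 from cites(d,i)
round 1: derive path(e,c) via R0 from cites(e,c)
round 1: derive path(e,d) via R0 from cites(e,d)
round 1: derive path(f,c) via R0 from cites(f,c)
round 1: derive path(g,c) via R0 from cites(g,c)
round 1: derive path(g,h) via R0 from cites(g,h)
round 1: derive path(i,i) via R0 from cites(i,i)
round 2: derive path(c,c) via R1 from path(c,f), cites(f,c)
round 2: derive path(c,h) via R1 from path(c,g), cites(g,h)
round 2: derive path(e,f) via R1 from path(e,c), cites(c,f)
round 2: derive path(e,g) via R1 from path(e,c), cites(c,g)
round 2: derive path(e,i) via R1 from path(e,d), cites(d,i)
round 2: derive path(f,f) via R1 from path(f,c), cites(c,f)
round 2: derive path(f,g) via R1 from path(f,c), cites(c,g)
round 2: derive path(g,f) via R1 from path(g,c), cites(c,f)
round 2: derive path(g,g) via R1 from path(g,c), cites(c,g)
round 2: derive flow(d) via R2 from path(d,i), knows(i)
round 2: derive flow(e) via R2 from path(e,c), knows(c)
round 2: derive flow(f) via R2 from path(f,c), knows(c)
round 2: derive flow(g) via R2 from path(g,c), knows(c)
round 2: derive flow(i) via R2 from path(i,i), knows(i)
round 3: derive path(e,h) via R1 from path(e,g), cites(g,h)
round 3: derive path(f,h) via R1 from path(f,g), cites(g,h)
round 3: derive flow(c) via R2 from path(c,c), knows(c)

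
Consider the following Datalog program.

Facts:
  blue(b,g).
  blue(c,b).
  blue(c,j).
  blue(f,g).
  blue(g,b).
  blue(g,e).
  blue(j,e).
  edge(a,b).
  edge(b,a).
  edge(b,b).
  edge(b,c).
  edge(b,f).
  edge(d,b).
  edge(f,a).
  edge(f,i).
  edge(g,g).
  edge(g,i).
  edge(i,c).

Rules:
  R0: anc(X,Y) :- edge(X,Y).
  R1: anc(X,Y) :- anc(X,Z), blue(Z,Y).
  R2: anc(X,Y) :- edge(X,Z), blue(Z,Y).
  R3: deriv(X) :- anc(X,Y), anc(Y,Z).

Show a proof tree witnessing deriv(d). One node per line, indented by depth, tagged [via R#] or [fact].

round 1: derive anc(a,b) via R0 from edge(a,b)
round 1: derive anc(b,a) via R0 from edge(b,a)
round 1: derive anc(b,b) via R0 from edge(b,b)
round 1: derive anc(b,c) via R0 from edge(b,c)
round 1: derive anc(b,f) via R0 from edge(b,f)
round 1: derive anc(d,b) via R0 from edge(d,b)
round 1: derive anc(f,a) via R0 from edge(f,a)
round 1: derive anc(f,i) via R0 from edge(f,i)
round 1: derive anc(g,g) via R0 from edge(g,g)
round 1: derive anc(g,i) via R0 from edge(g,i)
round 1: derive anc(i,c) via R0 from edge(i,c)
round 1: derive anc(a,g) via R2 from edge(a,b), blue(b,g)
round 1: derive anc(b,g) via R2 from edge(b,b), blue(b,g)
round 1: derive anc(b,j) via R2 from edge(b,c), blue(c,j)
round 1: derive anc(d,g) via R2 from edge(d,b), blue(b,g)
round 1: derive anc(g,b) via R2 from edge(g,g), blue(g,b)
round 1: derive anc(g,e) via R2 from edge(g,g), blue(g,e)
round 1: derive anc(i,b) via R2 from edge(i,c), blue(c,b)
round 1: derive anc(i,j) via R2 from edge(i,c), blue(c,j)
round 2: derive anc(a,e) via R1 from anc(a,g), blue(g,e)
round 2: derive anc(b,e) via R1 from anc(b,g), blue(g,e)
round 2: derive anc(d,e) via R1 from anc(d,g), blue(g,e)
round 2: derive anc(i,e) via R1 from anc(i,j), blue(j,e)
round 2: derive anc(i,g) via R1 from anc(i,b), blue(b,g)
round 2: derive deriv(a) via R3 from anc(a,b), anc(b,a)
round 2: derive deriv(b) via R3 from anc(b,a), anc(a,b)
round 2: derive deriv(d) via R3 from anc(d,b), anc(b,a)
round 2: derive deriv(f) via R3 from anc(f,a), anc(a,b)
round 2: derive deriv(g) via R3 from anc(g,b), anc(b,a)
round 2: derive deriv(i) via R3 from anc(i,b), anc(b,a)

deriv(d)  [via R3]
  anc(d,b)  [via R0]
    edge(d,b)  [fact]
  anc(b,a)  [via R0]
    edge(b,a)  [fact]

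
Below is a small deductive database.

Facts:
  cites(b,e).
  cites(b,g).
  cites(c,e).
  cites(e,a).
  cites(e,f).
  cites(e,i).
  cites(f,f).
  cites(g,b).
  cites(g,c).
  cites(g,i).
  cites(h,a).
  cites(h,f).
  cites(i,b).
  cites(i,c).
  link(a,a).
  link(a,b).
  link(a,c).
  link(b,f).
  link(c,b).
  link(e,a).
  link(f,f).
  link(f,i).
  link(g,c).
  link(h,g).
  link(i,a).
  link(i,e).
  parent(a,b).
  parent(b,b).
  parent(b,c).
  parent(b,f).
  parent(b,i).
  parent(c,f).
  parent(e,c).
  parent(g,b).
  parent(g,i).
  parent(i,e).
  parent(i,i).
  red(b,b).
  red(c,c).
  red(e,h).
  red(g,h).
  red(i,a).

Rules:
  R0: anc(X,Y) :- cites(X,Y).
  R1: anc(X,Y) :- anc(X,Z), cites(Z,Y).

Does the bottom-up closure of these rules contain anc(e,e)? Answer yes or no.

yes

round 1: derive anc(b,e) via R0 from cites(b,e)
round 1: derive anc(b,g) via R0 from cites(b,g)
round 1: derive anc(c,e) via R0 from cites(c,e)
round 1: derive anc(e,a) via R0 from cites(e,a)
round 1: derive anc(e,f) via R0 from cites(e,f)
round 1: derive anc(e,i) via R0 from cites(e,i)
round 1: derive anc(f,f) via R0 from cites(f,f)
round 1: derive anc(g,b) via R0 from cites(g,b)
round 1: derive anc(g,c) via R0 from cites(g,c)
round 1: derive anc(g,i) via R0 from cites(g,i)
round 1: derive anc(h,a) via R0 from cites(h,a)
round 1: derive anc(h,f) via R0 from cites(h,f)
round 1: derive anc(i,b) via R0 from cites(i,b)
round 1: derive anc(i,c) via R0 from cites(i,c)
round 2: derive anc(b,a) via R1 from anc(b,e), cites(e,a)
round 2: derive anc(b,b) via R1 from anc(b,g), cites(g,b)
round 2: derive anc(b,c) via R1 from anc(b,g), cites(g,c)
round 2: derive anc(b,f) via R1 from anc(b,e), cites(e,f)
round 2: derive anc(b,i) via R1 from anc(b,e), cites(e,i)
round 2: derive anc(c,a) via R1 from anc(c,e), cites(e,a)
round 2: derive anc(c,f) via R1 from anc(c,e), cites(e,f)
round 2: derive anc(c,i) via R1 from anc(c,e), cites(e,i)
round 2: derive anc(e,b) via R1 from anc(e,i), cites(i,b)
round 2: derive anc(e,c) via R1 from anc(e,i), cites(i,c)
round 2: derive anc(g,e) via R1 from anc(g,b), cites(b,e)
round 2: derive anc(g,g) via R1 from anc(g,b), cites(b,g)
round 2: derive anc(i,e) via R1 from anc(i,b), cites(b,e)
round 2: derive anc(i,g) via R1 from anc(i,b), cites(b,g)
round 3: derive anc(c,b) via R1 from anc(c,i), cites(i,b)
round 3: derive anc(c,c) via R1 from anc(c,i), cites(i,c)
round 3: derive anc(e,e) via R1 from anc(e,b), cites(b,e)
round 3: derive anc(e,g) via R1 from anc(e,b), cites(b,g)
round 3: derive anc(g,a) via R1 from anc(g,e), cites(e,a)
round 3: derive anc(g,f) via R1 from anc(g,e), cites(e,f)
round 3: derive anc(i,a) via R1 from anc(i,e), cites(e,a)
round 3: derive anc(i,f) via R1 from anc(i,e), cites(e,f)
round 3: derive anc(i,i) via R1 from anc(i,e), cites(e,i)
round 4: derive anc(c,g) via R1 from anc(c,b), cites(b,g)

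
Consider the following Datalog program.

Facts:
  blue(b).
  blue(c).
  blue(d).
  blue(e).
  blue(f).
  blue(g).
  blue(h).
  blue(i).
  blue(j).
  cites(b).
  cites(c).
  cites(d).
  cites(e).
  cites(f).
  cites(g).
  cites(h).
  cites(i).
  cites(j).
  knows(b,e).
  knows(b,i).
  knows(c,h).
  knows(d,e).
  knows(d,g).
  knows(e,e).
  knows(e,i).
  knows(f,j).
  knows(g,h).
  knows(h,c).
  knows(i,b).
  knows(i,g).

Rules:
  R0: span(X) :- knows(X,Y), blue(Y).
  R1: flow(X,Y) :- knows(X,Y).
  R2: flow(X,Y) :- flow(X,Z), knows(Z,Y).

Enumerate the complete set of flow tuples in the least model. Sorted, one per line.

flow(b,b)
flow(b,c)
flow(b,e)
flow(b,g)
flow(b,h)
flow(b,i)
flow(c,c)
flow(c,h)
flow(d,b)
flow(d,c)
flow(d,e)
flow(d,g)
flow(d,h)
flow(d,i)
flow(e,b)
flow(e,c)
flow(e,e)
flow(e,g)
flow(e,h)
flow(e,i)
flow(f,j)
flow(g,c)
flow(g,h)
flow(h,c)
flow(h,h)
flow(i,b)
flow(i,c)
flow(i,e)
flow(i,g)
flow(i,h)
flow(i,i)

round 1: derive flow(b,e) via R1 from knows(b,e)
round 1: derive flow(b,i) via R1 from knows(b,i)
round 1: derive flow(c,h) via R1 from knows(c,h)
round 1: derive flow(d,e) via R1 from knows(d,e)
round 1: derive flow(d,g) via R1 from knows(d,g)
round 1: derive flow(e,e) via R1 from knows(e,e)
round 1: derive flow(e,i) via R1 from knows(e,i)
round 1: derive flow(f,j) via R1 from knows(f,j)
round 1: derive flow(g,h) via R1 from knows(g,h)
round 1: derive flow(h,c) via R1 from knows(h,c)
round 1: derive flow(i,b) via R1 from knows(i,b)
round 1: derive flow(i,g) via R1 from knows(i,g)
round 2: derive flow(b,b) via R2 from flow(b,i), knows(i,b)
round 2: derive flow(b,g) via R2 from flow(b,i), knows(i,g)
round 2: derive flow(c,c) via R2 from flow(c,h), knows(h,c)
round 2: derive flow(d,h) via R2 from flow(d,g), knows(g,h)
round 2: derive flow(d,i) via R2 from flow(d,e), knows(e,i)
round 2: derive flow(e,b) via R2 from flow(e,i), knows(i,b)
round 2: derive flow(e,g) via R2 from flow(e,i), knows(i,g)
round 2: derive flow(g,c) via R2 from flow(g,h), knows(h,c)
round 2: derive flow(h,h) via R2 from flow(h,c), knows(c,h)
round 2: derive flow(i,e) via R2 from flow(i,b), knows(b,e)
round 2: derive flow(i,h) via R2 from flow(i,g), knows(g,h)
round 2: derive flow(i,i) via R2 from flow(i,b), knows(b,i)
round 3: derive flow(b,h) via R2 from flow(b,g), knows(g,h)
round 3: derive flow(d,b) via R2 from flow(d,i), knows(i,b)
round 3: derive flow(d,c) via R2 from flow(d,h), knows(h,c)
round 3: derive flow(e,h) via R2 from flow(e,g), knows(g,h)
round 3: derive flow(i,c) via R2 from flow(i,h), knows(h,c)
round 4: derive flow(b,c) via R2 from flow(b,h), knows(h,c)
round 4: derive flow(e,c) via R2 from flow(e,h), knows(h,c)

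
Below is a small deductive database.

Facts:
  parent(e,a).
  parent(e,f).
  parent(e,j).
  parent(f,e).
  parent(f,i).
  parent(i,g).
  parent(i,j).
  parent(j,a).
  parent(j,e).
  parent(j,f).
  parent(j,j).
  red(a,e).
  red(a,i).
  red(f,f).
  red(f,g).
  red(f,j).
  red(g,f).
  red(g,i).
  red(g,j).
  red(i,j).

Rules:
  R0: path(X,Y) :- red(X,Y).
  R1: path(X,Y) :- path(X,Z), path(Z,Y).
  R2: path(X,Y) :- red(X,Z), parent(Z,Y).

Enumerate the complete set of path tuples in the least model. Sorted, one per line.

round 1: derive path(a,e) via R0 from red(a,e)
round 1: derive path(a,i) via R0 from red(a,i)
round 1: derive path(f,f) via R0 from red(f,f)
round 1: derive path(f,g) via R0 from red(f,g)
round 1: derive path(f,j) via R0 from red(f,j)
round 1: derive path(g,f) via R0 from red(g,f)
round 1: derive path(g,i) via R0 from red(g,i)
round 1: derive path(g,j) via R0 from red(g,j)
round 1: derive path(i,j) via R0 from red(i,j)
round 1: derive path(a,a) via R2 from red(a,e), parent(e,a)
round 1: derive path(a,f) via R2 from red(a,e), parent(e,f)
round 1: derive path(a,g) via R2 from red(a,i), parent(i,g)
round 1: derive path(a,j) via R2 from red(a,e), parent(e,j)
round 1: derive path(f,a) via R2 from red(f,j), parent(j,a)
round 1: derive path(f,e) via R2 from red(f,f), parent(f,e)
round 1: derive path(f,i) via R2 from red(f,f), parent(f,i)
round 1: derive path(g,a) via R2 from red(g,j), parent(j,a)
round 1: derive path(g,e) via R2 from red(g,f), parent(f,e)
round 1: derive path(g,g) via R2 from red(g,i), parent(i,g)
round 1: derive path(i,a) via R2 from red(i,j), parent(j,a)
round 1: derive path(i,e) via R2 from red(i,j), parent(j,e)
round 1: derive path(i,f) via R2 from red(i,j), parent(j,f)
round 2: derive path(i,g) via R1 from path(i,a), path(a,g)
round 2: derive path(i,i) via R1 from path(i,a), path(a,i)

path(a,a)
path(a,e)
path(a,f)
path(a,g)
path(a,i)
path(a,j)
path(f,a)
path(f,e)
path(f,f)
path(f,g)
path(f,i)
path(f,j)
path(g,a)
path(g,e)
path(g,f)
path(g,g)
path(g,i)
path(g,j)
path(i,a)
path(i,e)
path(i,f)
path(i,g)
path(i,i)
path(i,j)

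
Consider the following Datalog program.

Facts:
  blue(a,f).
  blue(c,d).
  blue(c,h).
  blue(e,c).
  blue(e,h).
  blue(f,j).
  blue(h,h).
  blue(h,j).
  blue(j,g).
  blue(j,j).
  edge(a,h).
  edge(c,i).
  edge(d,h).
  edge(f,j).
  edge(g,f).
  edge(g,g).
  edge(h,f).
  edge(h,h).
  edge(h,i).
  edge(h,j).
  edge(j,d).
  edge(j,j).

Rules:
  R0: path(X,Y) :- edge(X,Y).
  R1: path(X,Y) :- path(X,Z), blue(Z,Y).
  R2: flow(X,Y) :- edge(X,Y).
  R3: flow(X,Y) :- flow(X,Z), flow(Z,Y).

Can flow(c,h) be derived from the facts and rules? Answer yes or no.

no

round 1: derive flow(a,h) via R2 from edge(a,h)
round 1: derive flow(c,i) via R2 from edge(c,i)
round 1: derive flow(d,h) via R2 from edge(d,h)
round 1: derive flow(f,j) via R2 from edge(f,j)
round 1: derive flow(g,f) via R2 from edge(g,f)
round 1: derive flow(g,g) via R2 from edge(g,g)
round 1: derive flow(h,f) via R2 from edge(h,f)
round 1: derive flow(h,h) via R2 from edge(h,h)
round 1: derive flow(h,i) via R2 from edge(h,i)
round 1: derive flow(h,j) via R2 from edge(h,j)
round 1: derive flow(j,d) via R2 from edge(j,d)
round 1: derive flow(j,j) via R2 from edge(j,j)
round 2: derive flow(a,f) via R3 from flow(a,h), flow(h,f)
round 2: derive flow(a,i) via R3 from flow(a,h), flow(h,i)
round 2: derive flow(a,j) via R3 from flow(a,h), flow(h,j)
round 2: derive flow(d,f) via R3 from flow(d,h), flow(h,f)
round 2: derive flow(d,i) via R3 from flow(d,h), flow(h,i)
round 2: derive flow(d,j) via R3 from flow(d,h), flow(h,j)
round 2: derive flow(f,d) via R3 from flow(f,j), flow(j,d)
round 2: derive flow(g,j) via R3 from flow(g,f), flow(f,j)
round 2: derive flow(h,d) via R3 from flow(h,j), flow(j,d)
round 2: derive flow(j,h) via R3 from flow(j,d), flow(d,h)
round 3: derive flow(a,d) via R3 from flow(a,f), flow(f,d)
round 3: derive flow(d,d) via R3 from flow(d,f), flow(f,d)
round 3: derive flow(f,f) via R3 from flow(f,d), flow(d,f)
round 3: derive flow(f,h) via R3 from flow(f,d), flow(d,h)
round 3: derive flow(f,i) via R3 from flow(f,d), flow(d,i)
round 3: derive flow(g,d) via R3 from flow(g,f), flow(f,d)
round 3: derive flow(g,h) via R3 from flow(g,j), flow(j,h)
round 3: derive flow(j,f) via R3 from flow(j,d), flow(d,f)
round 3: derive flow(j,i) via R3 from flow(j,d), flow(d,i)
round 4: derive flow(g,i) via R3 from flow(g,d), flow(d,i)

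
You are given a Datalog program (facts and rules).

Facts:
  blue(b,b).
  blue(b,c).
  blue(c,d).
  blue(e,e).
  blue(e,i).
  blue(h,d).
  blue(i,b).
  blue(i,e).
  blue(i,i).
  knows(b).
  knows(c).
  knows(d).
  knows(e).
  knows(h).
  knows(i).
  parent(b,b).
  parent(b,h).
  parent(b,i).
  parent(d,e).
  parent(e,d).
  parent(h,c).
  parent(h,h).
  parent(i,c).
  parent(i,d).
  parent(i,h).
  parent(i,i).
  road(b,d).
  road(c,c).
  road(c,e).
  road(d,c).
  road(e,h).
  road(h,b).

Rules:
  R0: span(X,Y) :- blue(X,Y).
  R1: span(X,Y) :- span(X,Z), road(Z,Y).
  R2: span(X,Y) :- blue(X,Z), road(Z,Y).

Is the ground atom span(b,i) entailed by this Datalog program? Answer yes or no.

no

round 1: derive span(b,b) via R0 from blue(b,b)
round 1: derive span(b,c) via R0 from blue(b,c)
round 1: derive span(c,d) via R0 from blue(c,d)
round 1: derive span(e,e) via R0 from blue(e,e)
round 1: derive span(e,i) via R0 from blue(e,i)
round 1: derive span(h,d) via R0 from blue(h,d)
round 1: derive span(i,b) via R0 from blue(i,b)
round 1: derive span(i,e) via R0 from blue(i,e)
round 1: derive span(i,i) via R0 from blue(i,i)
round 1: derive span(b,d) via R2 from blue(b,b), road(b,d)
round 1: derive span(b,e) via R2 from blue(b,c), road(c,e)
round 1: derive span(c,c) via R2 from blue(c,d), road(d,c)
round 1: derive span(e,h) via R2 from blue(e,e), road(e,h)
round 1: derive span(h,c) via R2 from blue(h,d), road(d,c)
round 1: derive span(i,d) via R2 from blue(i,b), road(b,d)
round 1: derive span(i,h) via R2 from blue(i,e), road(e,h)
round 2: derive span(b,h) via R1 from span(b,e), road(e,h)
round 2: derive span(c,e) via R1 from span(c,c), road(c,e)
round 2: derive span(e,b) via R1 from span(e,h), road(h,b)
round 2: derive span(h,e) via R1 from span(h,c), road(c,e)
round 2: derive span(i,c) via R1 from span(i,d), road(d,c)
round 3: derive span(c,h) via R1 from span(c,e), road(e,h)
round 3: derive span(e,d) via R1 from span(e,b), road(b,d)
round 3: derive span(h,h) via R1 from span(h,e), road(e,h)
round 4: derive span(c,b) via R1 from span(c,h), road(h,b)
round 4: derive span(e,c) via R1 from span(e,d), road(d,c)
round 4: derive span(h,b) via R1 from span(h,h), road(h,b)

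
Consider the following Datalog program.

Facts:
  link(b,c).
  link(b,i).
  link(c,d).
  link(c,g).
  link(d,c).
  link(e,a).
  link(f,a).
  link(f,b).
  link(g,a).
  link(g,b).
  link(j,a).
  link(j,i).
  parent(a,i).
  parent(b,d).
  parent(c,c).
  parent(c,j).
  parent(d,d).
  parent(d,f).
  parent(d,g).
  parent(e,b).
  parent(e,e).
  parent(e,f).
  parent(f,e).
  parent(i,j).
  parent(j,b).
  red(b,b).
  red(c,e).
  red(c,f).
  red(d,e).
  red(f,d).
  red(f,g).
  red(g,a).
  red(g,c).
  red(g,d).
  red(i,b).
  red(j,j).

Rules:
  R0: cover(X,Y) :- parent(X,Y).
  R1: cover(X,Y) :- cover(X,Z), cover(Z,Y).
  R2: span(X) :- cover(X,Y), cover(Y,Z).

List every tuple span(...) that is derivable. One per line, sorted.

round 1: derive cover(a,i) via R0 from parent(a,i)
round 1: derive cover(b,d) via R0 from parent(b,d)
round 1: derive cover(c,c) via R0 from parent(c,c)
round 1: derive cover(c,j) via R0 from parent(c,j)
round 1: derive cover(d,d) via R0 from parent(d,d)
round 1: derive cover(d,f) via R0 from parent(d,f)
round 1: derive cover(d,g) via R0 from parent(d,g)
round 1: derive cover(e,b) via R0 from parent(e,b)
round 1: derive cover(e,e) via R0 from parent(e,e)
round 1: derive cover(e,f) via R0 from parent(e,f)
round 1: derive cover(f,e) via R0 from parent(f,e)
round 1: derive cover(i,j) via R0 from parent(i,j)
round 1: derive cover(j,b) via R0 from parent(j,b)
round 2: derive cover(a,j) via R1 from cover(a,i), cover(i,j)
round 2: derive cover(b,f) via R1 from cover(b,d), cover(d,f)
round 2: derive cover(b,g) via R1 from cover(b,d), cover(d,g)
round 2: derive cover(c,b) via R1 from cover(c,j), cover(j,b)
round 2: derive cover(d,e) via R1 from cover(d,f), cover(f,e)
round 2: derive cover(e,d) via R1 from cover(e,b), cover(b,d)
round 2: derive cover(f,b) via R1 from cover(f,e), cover(e,b)
round 2: derive cover(f,f) via R1 from cover(f,e), cover(e,f)
round 2: derive cover(i,b) via R1 from cover(i,j), cover(j,b)
round 2: derive cover(j,d) via R1 from cover(j,b), cover(b,d)
round 2: derive span(a) via R2 from cover(a,i), cover(i,j)
round 2: derive span(b) via R2 from cover(b,d), cover(d,d)
round 2: derive span(c) via R2 from cover(c,c), cover(c,c)
round 2: derive span(d) via R2 from cover(d,d), cover(d,d)
round 2: derive span(e) via R2 from cover(e,b), cover(b,d)
round 2: derive span(f) via R2 from cover(f,e), cover(e,b)
round 2: derive span(i) via R2 from cover(i,j), cover(j,b)
round 2: derive span(j) via R2 from cover(j,b), cover(b,d)
round 3: derive cover(a,b) via R1 from cover(a,i), cover(i,b)
round 3: derive cover(a,d) via R1 from cover(a,j), cover(j,d)
round 3: derive cover(b,b) via R1 from cover(b,f), cover(f,b)
round 3: derive cover(b,e) via R1 from cover(b,d), cover(d,e)
round 3: derive cover(c,d) via R1 from cover(c,b), cover(b,d)
round 3: derive cover(c,f) via R1 from cover(c,b), cover(b,f)
round 3: derive cover(c,g) via R1 from cover(c,b), cover(b,g)
round 3: derive cover(d,b) via R1 from cover(d,e), cover(e,b)
round 3: derive cover(e,g) via R1 from cover(e,b), cover(b,g)
round 3: derive cover(f,d) via R1 from cover(f,b), cover(b,d)
round 3: derive cover(f,g) via R1 from cover(f,b), cover(b,g)
round 3: derive cover(i,d) via R1 from cover(i,b), cover(b,d)
round 3: derive cover(i,f) via R1 from cover(i,b), cover(b,f)
round 3: derive cover(i,g) via R1 from cover(i,b), cover(b,g)
round 3: derive cover(j,e) via R1 from cover(j,d), cover(d,e)
round 3: derive cover(j,f) via R1 from cover(j,b), cover(b,f)
round 3: derive cover(j,g) via R1 from cover(j,b), cover(b,g)
round 4: derive cover(a,e) via R1 from cover(a,b), cover(b,e)
round 4: derive cover(a,f) via R1 from cover(a,b), cover(b,f)
round 4: derive cover(a,g) via R1 from cover(a,b), cover(b,g)
round 4: derive cover(c,e) via R1 from cover(c,b), cover(b,e)
round 4: derive cover(i,e) via R1 from cover(i,b), cover(b,e)

span(a)
span(b)
span(c)
span(d)
span(e)
span(f)
span(i)
span(j)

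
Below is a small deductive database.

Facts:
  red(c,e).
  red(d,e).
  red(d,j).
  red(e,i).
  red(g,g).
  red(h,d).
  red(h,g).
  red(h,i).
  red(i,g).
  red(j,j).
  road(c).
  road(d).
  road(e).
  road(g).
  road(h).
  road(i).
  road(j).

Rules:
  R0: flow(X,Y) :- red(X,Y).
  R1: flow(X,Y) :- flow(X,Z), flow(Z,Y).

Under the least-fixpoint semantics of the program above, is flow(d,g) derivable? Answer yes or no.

yes

round 1: derive flow(c,e) via R0 from red(c,e)
round 1: derive flow(d,e) via R0 from red(d,e)
round 1: derive flow(d,j) via R0 from red(d,j)
round 1: derive flow(e,i) via R0 from red(e,i)
round 1: derive flow(g,g) via R0 from red(g,g)
round 1: derive flow(h,d) via R0 from red(h,d)
round 1: derive flow(h,g) via R0 from red(h,g)
round 1: derive flow(h,i) via R0 from red(h,i)
round 1: derive flow(i,g) via R0 from red(i,g)
round 1: derive flow(j,j) via R0 from red(j,j)
round 2: derive flow(c,i) via R1 from flow(c,e), flow(e,i)
round 2: derive flow(d,i) via R1 from flow(d,e), flow(e,i)
round 2: derive flow(e,g) via R1 from flow(e,i), flow(i,g)
round 2: derive flow(h,e) via R1 from flow(h,d), flow(d,e)
round 2: derive flow(h,j) via R1 from flow(h,d), flow(d,j)
round 3: derive flow(c,g) via R1 from flow(c,e), flow(e,g)
round 3: derive flow(d,g) via R1 from flow(d,e), flow(e,g)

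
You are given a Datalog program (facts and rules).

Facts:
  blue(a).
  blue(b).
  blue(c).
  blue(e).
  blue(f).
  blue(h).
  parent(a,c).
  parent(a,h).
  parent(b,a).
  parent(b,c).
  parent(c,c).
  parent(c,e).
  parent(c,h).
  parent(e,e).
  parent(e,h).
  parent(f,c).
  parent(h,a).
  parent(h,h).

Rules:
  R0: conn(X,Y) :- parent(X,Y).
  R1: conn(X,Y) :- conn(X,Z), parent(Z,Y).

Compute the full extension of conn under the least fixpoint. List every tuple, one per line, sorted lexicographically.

conn(a,a)
conn(a,c)
conn(a,e)
conn(a,h)
conn(b,a)
conn(b,c)
conn(b,e)
conn(b,h)
conn(c,a)
conn(c,c)
conn(c,e)
conn(c,h)
conn(e,a)
conn(e,c)
conn(e,e)
conn(e,h)
conn(f,a)
conn(f,c)
conn(f,e)
conn(f,h)
conn(h,a)
conn(h,c)
conn(h,e)
conn(h,h)

round 1: derive conn(a,c) via R0 from parent(a,c)
round 1: derive conn(a,h) via R0 from parent(a,h)
round 1: derive conn(b,a) via R0 from parent(b,a)
round 1: derive conn(b,c) via R0 from parent(b,c)
round 1: derive conn(c,c) via R0 from parent(c,c)
round 1: derive conn(c,e) via R0 from parent(c,e)
round 1: derive conn(c,h) via R0 from parent(c,h)
round 1: derive conn(e,e) via R0 from parent(e,e)
round 1: derive conn(e,h) via R0 from parent(e,h)
round 1: derive conn(f,c) via R0 from parent(f,c)
round 1: derive conn(h,a) via R0 from parent(h,a)
round 1: derive conn(h,h) via R0 from parent(h,h)
round 2: derive conn(a,a) via R1 from conn(a,h), parent(h,a)
round 2: derive conn(a,e) via R1 from conn(a,c), parent(c,e)
round 2: derive conn(b,e) via R1 from conn(b,c), parent(c,e)
round 2: derive conn(b,h) via R1 from conn(b,a), parent(a,h)
round 2: derive conn(c,a) via R1 from conn(c,h), parent(h,a)
round 2: derive conn(e,a) via R1 from conn(e,h), parent(h,a)
round 2: derive conn(f,e) via R1 from conn(f,c), parent(c,e)
round 2: derive conn(f,h) via R1 from conn(f,c), parent(c,h)
round 2: derive conn(h,c) via R1 from conn(h,a), parent(a,c)
round 3: derive conn(e,c) via R1 from conn(e,a), parent(a,c)
round 3: derive conn(f,a) via R1 from conn(f,h), parent(h,a)
round 3: derive conn(h,e) via R1 from conn(h,c), parent(c,e)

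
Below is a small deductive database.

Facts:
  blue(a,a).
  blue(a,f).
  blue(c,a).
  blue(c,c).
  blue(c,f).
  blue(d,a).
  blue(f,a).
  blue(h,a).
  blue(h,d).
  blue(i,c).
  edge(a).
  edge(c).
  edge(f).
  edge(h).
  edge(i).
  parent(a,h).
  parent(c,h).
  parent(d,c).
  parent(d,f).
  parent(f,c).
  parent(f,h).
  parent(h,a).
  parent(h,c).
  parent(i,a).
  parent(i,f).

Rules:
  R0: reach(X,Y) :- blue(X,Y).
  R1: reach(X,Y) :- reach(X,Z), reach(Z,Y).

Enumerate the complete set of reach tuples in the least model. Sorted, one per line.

round 1: derive reach(a,a) via R0 from blue(a,a)
round 1: derive reach(a,f) via R0 from blue(a,f)
round 1: derive reach(c,a) via R0 from blue(c,a)
round 1: derive reach(c,c) via R0 from blue(c,c)
round 1: derive reach(c,f) via R0 from blue(c,f)
round 1: derive reach(d,a) via R0 from blue(d,a)
round 1: derive reach(f,a) via R0 from blue(f,a)
round 1: derive reach(h,a) via R0 from blue(h,a)
round 1: derive reach(h,d) via R0 from blue(h,d)
round 1: derive reach(i,c) via R0 from blue(i,c)
round 2: derive reach(d,f) via R1 from reach(d,a), reach(a,f)
round 2: derive reach(f,f) via R1 from reach(f,a), reach(a,f)
round 2: derive reach(h,f) via R1 from reach(h,a), reach(a,f)
round 2: derive reach(i,a) via R1 from reach(i,c), reach(c,a)
round 2: derive reach(i,f) via R1 from reach(i,c), reach(c,f)

reach(a,a)
reach(a,f)
reach(c,a)
reach(c,c)
reach(c,f)
reach(d,a)
reach(d,f)
reach(f,a)
reach(f,f)
reach(h,a)
reach(h,d)
reach(h,f)
reach(i,a)
reach(i,c)
reach(i,f)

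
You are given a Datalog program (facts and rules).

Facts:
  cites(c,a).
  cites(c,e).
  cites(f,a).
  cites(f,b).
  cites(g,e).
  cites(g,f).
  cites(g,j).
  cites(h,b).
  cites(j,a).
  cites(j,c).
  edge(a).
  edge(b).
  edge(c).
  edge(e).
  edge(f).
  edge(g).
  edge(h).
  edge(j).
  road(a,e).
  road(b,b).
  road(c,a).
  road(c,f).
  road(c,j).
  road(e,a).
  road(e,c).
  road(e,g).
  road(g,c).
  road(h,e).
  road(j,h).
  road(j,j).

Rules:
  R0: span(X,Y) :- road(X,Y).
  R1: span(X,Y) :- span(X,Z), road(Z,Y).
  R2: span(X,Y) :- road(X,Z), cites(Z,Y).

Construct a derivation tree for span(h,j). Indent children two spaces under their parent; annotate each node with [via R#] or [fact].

span(h,j)  [via R1]
  span(h,c)  [via R1]
    span(h,e)  [via R0]
      road(h,e)  [fact]
    road(e,c)  [fact]
  road(c,j)  [fact]

round 1: derive span(a,e) via R0 from road(a,e)
round 1: derive span(b,b) via R0 from road(b,b)
round 1: derive span(c,a) via R0 from road(c,a)
round 1: derive span(c,f) via R0 from road(c,f)
round 1: derive span(c,j) via R0 from road(c,j)
round 1: derive span(e,a) via R0 from road(e,a)
round 1: derive span(e,c) via R0 from road(e,c)
round 1: derive span(e,g) via R0 from road(e,g)
round 1: derive span(g,c) via R0 from road(g,c)
round 1: derive span(h,e) via R0 from road(h,e)
round 1: derive span(j,h) via R0 from road(j,h)
round 1: derive span(j,j) via R0 from road(j,j)
round 1: derive span(c,b) via R2 from road(c,f), cites(f,b)
round 1: derive span(c,c) via R2 from road(c,j), cites(j,c)
round 1: derive span(e,e) via R2 from road(e,c), cites(c,e)
round 1: derive span(e,f) via R2 from road(e,g), cites(g,f)
round 1: derive span(e,j) via R2 from road(e,g), cites(g,j)
round 1: derive span(g,a) via R2 from road(g,c), cites(c,a)
round 1: derive span(g,e) via R2 from road(g,c), cites(c,e)
round 1: derive span(j,a) via R2 from road(j,j), cites(j,a)
round 1: derive span(j,b) via R2 from road(j,h), cites(h,b)
round 1: derive span(j,c) via R2 from road(j,j), cites(j,c)
round 2: derive span(a,a) via R1 from span(a,e), road(e,a)
round 2: derive span(a,c) via R1 from span(a,e), road(e,c)
round 2: derive span(a,g) via R1 from span(a,e), road(e,g)
round 2: derive span(c,e) via R1 from span(c,a), road(a,e)
round 2: derive span(c,h) via R1 from span(c,j), road(j,h)
round 2: derive span(e,h) via R1 from span(e,j), road(j,h)
round 2: derive span(g,f) via R1 from span(g,c), road(c,f)
round 2: derive span(g,g) via R1 from span(g,e), road(e,g)
round 2: derive span(g,j) via R1 from span(g,c), road(c,j)
round 2: derive span(h,a) via R1 from span(h,e), road(e,a)
round 2: derive span(h,c) via R1 from span(h,e), road(e,c)
round 2: derive span(h,g) via R1 from span(h,e), road(e,g)
round 2: derive span(j,e) via R1 from span(j,a), road(a,e)
round 2: derive span(j,f) via R1 from span(j,c), road(c,f)
round 3: derive span(a,f) via R1 from span(a,c), road(c,f)
round 3: derive span(a,j) via R1 from span(a,c), road(c,j)
round 3: derive span(c,g) via R1 from span(c,e), road(e,g)
round 3: derive span(g,h) via R1 from span(g,j), road(j,h)
round 3: derive span(h,f) via R1 from span(h,c), road(c,f)
round 3: derive span(h,j) via R1 from span(h,c), road(c,j)
round 3: derive span(j,g) via R1 from span(j,e), road(e,g)
round 4: derive span(a,h) via R1 from span(a,j), road(j,h)
round 4: derive span(h,h) via R1 from span(h,j), road(j,h)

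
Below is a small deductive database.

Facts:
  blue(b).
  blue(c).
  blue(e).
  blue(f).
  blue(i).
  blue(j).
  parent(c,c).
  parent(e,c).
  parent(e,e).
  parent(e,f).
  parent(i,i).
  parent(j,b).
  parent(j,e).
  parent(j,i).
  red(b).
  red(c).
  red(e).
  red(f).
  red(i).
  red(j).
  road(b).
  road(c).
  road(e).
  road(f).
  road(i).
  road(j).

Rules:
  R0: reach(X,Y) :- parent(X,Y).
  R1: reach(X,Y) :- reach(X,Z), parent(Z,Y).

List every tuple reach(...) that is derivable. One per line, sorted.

round 1: derive reach(c,c) via R0 from parent(c,c)
round 1: derive reach(e,c) via R0 from parent(e,c)
round 1: derive reach(e,e) via R0 from parent(e,e)
round 1: derive reach(e,f) via R0 from parent(e,f)
round 1: derive reach(i,i) via R0 from parent(i,i)
round 1: derive reach(j,b) via R0 from parent(j,b)
round 1: derive reach(j,e) via R0 from parent(j,e)
round 1: derive reach(j,i) via R0 from parent(j,i)
round 2: derive reach(j,c) via R1 from reach(j,e), parent(e,c)
round 2: derive reach(j,f) via R1 from reach(j,e), parent(e,f)

reach(c,c)
reach(e,c)
reach(e,e)
reach(e,f)
reach(i,i)
reach(j,b)
reach(j,c)
reach(j,e)
reach(j,f)
reach(j,i)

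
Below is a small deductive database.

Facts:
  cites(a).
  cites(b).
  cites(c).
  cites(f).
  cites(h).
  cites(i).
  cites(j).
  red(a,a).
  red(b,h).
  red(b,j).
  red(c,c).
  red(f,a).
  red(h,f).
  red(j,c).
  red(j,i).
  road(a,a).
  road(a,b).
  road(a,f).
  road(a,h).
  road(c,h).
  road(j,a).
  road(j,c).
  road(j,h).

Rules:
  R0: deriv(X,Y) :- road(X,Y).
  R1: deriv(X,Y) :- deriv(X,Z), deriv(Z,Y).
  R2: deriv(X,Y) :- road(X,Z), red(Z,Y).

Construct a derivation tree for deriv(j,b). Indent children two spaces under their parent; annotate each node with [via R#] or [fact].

round 1: derive deriv(a,a) via R0 from road(a,a)
round 1: derive deriv(a,b) via R0 from road(a,b)
round 1: derive deriv(a,f) via R0 from road(a,f)
round 1: derive deriv(a,h) via R0 from road(a,h)
round 1: derive deriv(c,h) via R0 from road(c,h)
round 1: derive deriv(j,a) via R0 from road(j,a)
round 1: derive deriv(j,c) via R0 from road(j,c)
round 1: derive deriv(j,h) via R0 from road(j,h)
round 1: derive deriv(a,j) via R2 from road(a,b), red(b,j)
round 1: derive deriv(c,f) via R2 from road(c,h), red(h,f)
round 1: derive deriv(j,f) via R2 from road(j,h), red(h,f)
round 2: derive deriv(a,c) via R1 from deriv(a,j), deriv(j,c)
round 2: derive deriv(j,b) via R1 from deriv(j,a), deriv(a,b)
round 2: derive deriv(j,j) via R1 from deriv(j,a), deriv(a,j)

deriv(j,b)  [via R1]
  deriv(j,a)  [via R0]
    road(j,a)  [fact]
  deriv(a,b)  [via R0]
    road(a,b)  [fact]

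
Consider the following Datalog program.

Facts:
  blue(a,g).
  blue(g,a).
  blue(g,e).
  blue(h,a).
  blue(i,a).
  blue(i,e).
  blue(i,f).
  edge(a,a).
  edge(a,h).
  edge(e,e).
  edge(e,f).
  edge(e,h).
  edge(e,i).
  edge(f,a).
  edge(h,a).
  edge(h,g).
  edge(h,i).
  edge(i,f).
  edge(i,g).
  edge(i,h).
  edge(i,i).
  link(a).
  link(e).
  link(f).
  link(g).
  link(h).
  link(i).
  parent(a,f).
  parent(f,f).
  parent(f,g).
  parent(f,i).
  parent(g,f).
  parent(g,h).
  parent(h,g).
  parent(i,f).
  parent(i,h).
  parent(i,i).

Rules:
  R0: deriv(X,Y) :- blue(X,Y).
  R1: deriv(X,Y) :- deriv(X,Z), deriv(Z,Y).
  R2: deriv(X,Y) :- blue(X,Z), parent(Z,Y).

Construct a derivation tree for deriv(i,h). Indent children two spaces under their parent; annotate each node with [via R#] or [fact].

deriv(i,h)  [via R1]
  deriv(i,a)  [via R0]
    blue(i,a)  [fact]
  deriv(a,h)  [via R2]
    blue(a,g)  [fact]
    parent(g,h)  [fact]

round 1: derive deriv(a,g) via R0 from blue(a,g)
round 1: derive deriv(g,a) via R0 from blue(g,a)
round 1: derive deriv(g,e) via R0 from blue(g,e)
round 1: derive deriv(h,a) via R0 from blue(h,a)
round 1: derive deriv(i,a) via R0 from blue(i,a)
round 1: derive deriv(i,e) via R0 from blue(i,e)
round 1: derive deriv(i,f) via R0 from blue(i,f)
round 1: derive deriv(a,f) via R2 from blue(a,g), parent(g,f)
round 1: derive deriv(a,h) via R2 from blue(a,g), parent(g,h)
round 1: derive deriv(g,f) via R2 from blue(g,a), parent(a,f)
round 1: derive deriv(h,f) via R2 from blue(h,a), parent(a,f)
round 1: derive deriv(i,g) via R2 from blue(i,f), parent(f,g)
round 1: derive deriv(i,i) via R2 from blue(i,f), parent(f,i)
round 2: derive deriv(a,a) via R1 from deriv(a,g), deriv(g,a)
round 2: derive deriv(a,e) via R1 from deriv(a,g), deriv(g,e)
round 2: derive deriv(g,g) via R1 from deriv(g,a), deriv(a,g)
round 2: derive deriv(g,h) via R1 from deriv(g,a), deriv(a,h)
round 2: derive deriv(h,g) via R1 from deriv(h,a), deriv(a,g)
round 2: derive deriv(h,h) via R1 from deriv(h,a), deriv(a,h)
round 2: derive deriv(i,h) via R1 from deriv(i,a), deriv(a,h)
round 3: derive deriv(h,e) via R1 from deriv(h,a), deriv(a,e)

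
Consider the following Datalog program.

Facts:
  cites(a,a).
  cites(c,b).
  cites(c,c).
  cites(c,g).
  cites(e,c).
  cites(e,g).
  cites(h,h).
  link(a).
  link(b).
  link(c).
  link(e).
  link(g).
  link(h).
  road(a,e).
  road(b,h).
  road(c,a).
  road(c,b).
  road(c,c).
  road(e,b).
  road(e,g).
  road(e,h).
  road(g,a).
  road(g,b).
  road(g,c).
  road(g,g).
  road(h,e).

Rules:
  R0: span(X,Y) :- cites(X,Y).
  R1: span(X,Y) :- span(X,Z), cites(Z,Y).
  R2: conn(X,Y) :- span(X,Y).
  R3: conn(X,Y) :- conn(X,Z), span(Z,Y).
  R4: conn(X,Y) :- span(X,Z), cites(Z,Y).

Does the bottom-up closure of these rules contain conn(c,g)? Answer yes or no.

round 1: derive span(a,a) via R0 from cites(a,a)
round 1: derive span(c,b) via R0 from cites(c,b)
round 1: derive span(c,c) via R0 from cites(c,c)
round 1: derive span(c,g) via R0 from cites(c,g)
round 1: derive span(e,c) via R0 from cites(e,c)
round 1: derive span(e,g) via R0 from cites(e,g)
round 1: derive span(h,h) via R0 from cites(h,h)
round 2: derive span(e,b) via R1 from span(e,c), cites(c,b)
round 2: derive conn(a,a) via R2 from span(a,a)
round 2: derive conn(c,b) via R2 from span(c,b)
round 2: derive conn(c,c) via R2 from span(c,c)
round 2: derive conn(c,g) via R2 from span(c,g)
round 2: derive conn(e,c) via R2 from span(e,c)
round 2: derive conn(e,g) via R2 from span(e,g)
round 2: derive conn(h,h) via R2 from span(h,h)
round 2: derive conn(e,b) via R4 from span(e,c), cites(c,b)

yes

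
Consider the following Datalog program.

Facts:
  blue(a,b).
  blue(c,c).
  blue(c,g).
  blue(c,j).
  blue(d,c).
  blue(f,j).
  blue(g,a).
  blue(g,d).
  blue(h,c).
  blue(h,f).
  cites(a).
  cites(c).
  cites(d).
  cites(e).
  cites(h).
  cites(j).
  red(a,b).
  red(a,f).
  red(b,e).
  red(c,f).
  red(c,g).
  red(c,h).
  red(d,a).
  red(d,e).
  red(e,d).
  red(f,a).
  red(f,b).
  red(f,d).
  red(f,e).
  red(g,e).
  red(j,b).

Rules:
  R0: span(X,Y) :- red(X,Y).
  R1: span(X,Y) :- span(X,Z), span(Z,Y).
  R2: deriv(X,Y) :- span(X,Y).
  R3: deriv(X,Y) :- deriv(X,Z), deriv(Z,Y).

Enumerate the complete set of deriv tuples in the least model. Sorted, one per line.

round 1: derive span(a,b) via R0 from red(a,b)
round 1: derive span(a,f) via R0 from red(a,f)
round 1: derive span(b,e) via R0 from red(b,e)
round 1: derive span(c,f) via R0 from red(c,f)
round 1: derive span(c,g) via R0 from red(c,g)
round 1: derive span(c,h) via R0 from red(c,h)
round 1: derive span(d,a) via R0 from red(d,a)
round 1: derive span(d,e) via R0 from red(d,e)
round 1: derive span(e,d) via R0 from red(e,d)
round 1: derive span(f,a) via R0 from red(f,a)
round 1: derive span(f,b) via R0 from red(f,b)
round 1: derive span(f,d) via R0 from red(f,d)
round 1: derive span(f,e) via R0 from red(f,e)
round 1: derive span(g,e) via R0 from red(g,e)
round 1: derive span(j,b) via R0 from red(j,b)
round 2: derive span(a,a) via R1 from span(a,f), span(f,a)
round 2: derive span(a,d) via R1 from span(a,f), span(f,d)
round 2: derive span(a,e) via R1 from span(a,b), span(b,e)
round 2: derive span(b,d) via R1 from span(b,e), span(e,d)
round 2: derive span(c,a) via R1 from span(c,f), span(f,a)
round 2: derive span(c,b) via R1 from span(c,f), span(f,b)
round 2: derive span(c,d) via R1 from span(c,f), span(f,d)
round 2: derive span(c,e) via R1 from span(c,f), span(f,e)
round 2: derive span(d,b) via R1 from span(d,a), span(a,b)
round 2: derive span(d,d) via R1 from span(d,e), span(e,d)
round 2: derive span(d,f) via R1 from span(d,a), span(a,f)
round 2: derive span(e,a) via R1 from span(e,d), span(d,a)
round 2: derive span(e,e) via R1 from span(e,d), span(d,e)
round 2: derive span(f,f) via R1 from span(f,a), span(a,f)
round 2: derive span(g,d) via R1 from span(g,e), span(e,d)
round 2: derive span(j,e) via R1 from span(j,b), span(b,e)
round 2: derive deriv(a,b) via R2 from span(a,b)
round 2: derive deriv(a,f) via R2 from span(a,f)
round 2: derive deriv(b,e) via R2 from span(b,e)
round 2: derive deriv(c,f) via R2 from span(c,f)
round 2: derive deriv(c,g) via R2 from span(c,g)
round 2: derive deriv(c,h) via R2 from span(c,h)
round 2: derive deriv(d,a) via R2 from span(d,a)
round 2: derive deriv(d,e) via R2 from span(d,e)
round 2: derive deriv(e,d) via R2 from span(e,d)
round 2: derive deriv(f,a) via R2 from span(f,a)
round 2: derive deriv(f,b) via R2 from span(f,b)
round 2: derive deriv(f,d) via R2 from span(f,d)
round 2: derive deriv(f,e) via R2 from span(f,e)
round 2: derive deriv(g,e) via R2 from span(g,e)
round 2: derive deriv(j,b) via R2 from span(j,b)
round 3: derive span(b,a) via R1 from span(b,d), span(d,a)
round 3: derive span(b,b) via R1 from span(b,d), span(d,b)
round 3: derive span(b,f) via R1 from span(b,d), span(d,f)
round 3: derive span(e,b) via R1 from span(e,a), span(a,b)
round 3: derive span(e,f) via R1 from span(e,a), span(a,f)
round 3: derive span(g,a) via R1 from span(g,d), span(d,a)
round 3: derive span(g,b) via R1 from span(g,d), span(d,b)
round 3: derive span(g,f) via R1 from span(g,d), span(d,f)
round 3: derive span(j,a) via R1 from span(j,e), span(e,a)
round 3: derive span(j,d) via R1 from span(j,b), span(b,d)
round 3: derive deriv(a,a) via R2 from span(a,a)
round 3: derive deriv(a,d) via R2 from span(a,d)
round 3: derive deriv(a,e) via R2 from span(a,e)
round 3: derive deriv(b,d) via R2 from span(b,d)
round 3: derive deriv(c,a) via R2 from span(c,a)
round 3: derive deriv(c,b) via R2 from span(c,b)
round 3: derive deriv(c,d) via R2 from span(c,d)
round 3: derive deriv(c,e) via R2 from span(c,e)
round 3: derive deriv(d,b) via R2 from span(d,b)
round 3: derive deriv(d,d) via R2 from span(d,d)
round 3: derive deriv(d,f) via R2 from span(d,f)
round 3: derive deriv(e,a) via R2 from span(e,a)
round 3: derive deriv(e,e) via R2 from span(e,e)
round 3: derive deriv(f,f) via R2 from span(f,f)
round 3: derive deriv(g,d) via R2 from span(g,d)
round 3: derive deriv(j,e) via R2 from span(j,e)
round 4: derive span(j,f) via R1 from span(j,a), span(a,f)
round 4: derive deriv(b,a) via R2 from span(b,a)
round 4: derive deriv(b,b) via R2 from span(b,b)
round 4: derive deriv(b,f) via R2 from span(b,f)
round 4: derive deriv(e,b) via R2 from span(e,b)
round 4: derive deriv(e,f) via R2 from span(e,f)
round 4: derive deriv(g,a) via R2 from span(g,a)
round 4: derive deriv(g,b) via R2 from span(g,b)
round 4: derive deriv(g,f) via R2 from span(g,f)
round 4: derive deriv(j,a) via R2 from span(j,a)
round 4: derive deriv(j,d) via R2 from span(j,d)
round 5: derive deriv(j,f) via R2 from span(j,f)

deriv(a,a)
deriv(a,b)
deriv(a,d)
deriv(a,e)
deriv(a,f)
deriv(b,a)
deriv(b,b)
deriv(b,d)
deriv(b,e)
deriv(b,f)
deriv(c,a)
deriv(c,b)
deriv(c,d)
deriv(c,e)
deriv(c,f)
deriv(c,g)
deriv(c,h)
deriv(d,a)
deriv(d,b)
deriv(d,d)
deriv(d,e)
deriv(d,f)
deriv(e,a)
deriv(e,b)
deriv(e,d)
deriv(e,e)
deriv(e,f)
deriv(f,a)
deriv(f,b)
deriv(f,d)
deriv(f,e)
deriv(f,f)
deriv(g,a)
deriv(g,b)
deriv(g,d)
deriv(g,e)
deriv(g,f)
deriv(j,a)
deriv(j,b)
deriv(j,d)
deriv(j,e)
deriv(j,f)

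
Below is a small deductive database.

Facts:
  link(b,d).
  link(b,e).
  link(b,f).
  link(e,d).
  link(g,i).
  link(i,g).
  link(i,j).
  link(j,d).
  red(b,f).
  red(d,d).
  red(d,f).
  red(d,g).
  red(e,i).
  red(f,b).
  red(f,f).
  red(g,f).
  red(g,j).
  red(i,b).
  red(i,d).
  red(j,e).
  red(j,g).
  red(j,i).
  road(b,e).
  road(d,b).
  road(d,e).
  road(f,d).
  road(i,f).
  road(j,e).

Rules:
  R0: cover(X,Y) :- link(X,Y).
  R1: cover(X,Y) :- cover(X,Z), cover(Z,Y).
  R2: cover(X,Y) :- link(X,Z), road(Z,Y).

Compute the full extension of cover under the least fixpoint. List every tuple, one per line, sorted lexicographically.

round 1: derive cover(b,d) via R0 from link(b,d)
round 1: derive cover(b,e) via R0 from link(b,e)
round 1: derive cover(b,f) via R0 from link(b,f)
round 1: derive cover(e,d) via R0 from link(e,d)
round 1: derive cover(g,i) via R0 from link(g,i)
round 1: derive cover(i,g) via R0 from link(i,g)
round 1: derive cover(i,j) via R0 from link(i,j)
round 1: derive cover(j,d) via R0 from link(j,d)
round 1: derive cover(b,b) via R2 from link(b,d), road(d,b)
round 1: derive cover(e,b) via R2 from link(e,d), road(d,b)
round 1: derive cover(e,e) via R2 from link(e,d), road(d,e)
round 1: derive cover(g,f) via R2 from link(g,i), road(i,f)
round 1: derive cover(i,e) via R2 from link(i,j), road(j,e)
round 1: derive cover(j,b) via R2 from link(j,d), road(d,b)
round 1: derive cover(j,e) via R2 from link(j,d), road(d,e)
round 2: derive cover(e,f) via R1 from cover(e,b), cover(b,f)
round 2: derive cover(g,e) via R1 from cover(g,i), cover(i,e)
round 2: derive cover(g,g) via R1 from cover(g,i), cover(i,g)
round 2: derive cover(g,j) via R1 from cover(g,i), cover(i,j)
round 2: derive cover(i,b) via R1 from cover(i,e), cover(e,b)
round 2: derive cover(i,d) via R1 from cover(i,e), cover(e,d)
round 2: derive cover(i,f) via R1 from cover(i,g), cover(g,f)
round 2: derive cover(i,i) via R1 from cover(i,g), cover(g,i)
round 2: derive cover(j,f) via R1 from cover(j,b), cover(b,f)
round 3: derive cover(g,b) via R1 from cover(g,e), cover(e,b)
round 3: derive cover(g,d) via R1 from cover(g,e), cover(e,d)

cover(b,b)
cover(b,d)
cover(b,e)
cover(b,f)
cover(e,b)
cover(e,d)
cover(e,e)
cover(e,f)
cover(g,b)
cover(g,d)
cover(g,e)
cover(g,f)
cover(g,g)
cover(g,i)
cover(g,j)
cover(i,b)
cover(i,d)
cover(i,e)
cover(i,f)
cover(i,g)
cover(i,i)
cover(i,j)
cover(j,b)
cover(j,d)
cover(j,e)
cover(j,f)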